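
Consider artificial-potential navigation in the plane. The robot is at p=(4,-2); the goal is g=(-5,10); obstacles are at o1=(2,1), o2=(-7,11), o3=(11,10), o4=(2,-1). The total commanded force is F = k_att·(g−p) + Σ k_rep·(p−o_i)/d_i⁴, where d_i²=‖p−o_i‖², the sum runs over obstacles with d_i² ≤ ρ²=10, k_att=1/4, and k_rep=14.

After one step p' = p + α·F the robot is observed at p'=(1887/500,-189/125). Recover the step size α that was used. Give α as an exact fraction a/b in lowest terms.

F_att = 1/4·(g−p) = 1/4·(-9,12) = (-2.2500,3.0000)
o1: d²=13 > ρ²=10 → inactive
o2: d²=290 > ρ²=10 → inactive
o3: d²=193 > ρ²=10 → inactive
o4: d²=5 ≤ ρ²=10; F_rep = 14·(2,-1)/5² = (1.1200,-0.5600)
F = F_att + ΣF_rep = (-1.1300,2.4400)
Δp = p'−p = (-0.2260,0.4880); α = Δx/Fx = (-113/500) / (-113/100) = 1/5
check: Δy/Fy = (61/125) / (61/25) = 1/5 ✓

α = 1/5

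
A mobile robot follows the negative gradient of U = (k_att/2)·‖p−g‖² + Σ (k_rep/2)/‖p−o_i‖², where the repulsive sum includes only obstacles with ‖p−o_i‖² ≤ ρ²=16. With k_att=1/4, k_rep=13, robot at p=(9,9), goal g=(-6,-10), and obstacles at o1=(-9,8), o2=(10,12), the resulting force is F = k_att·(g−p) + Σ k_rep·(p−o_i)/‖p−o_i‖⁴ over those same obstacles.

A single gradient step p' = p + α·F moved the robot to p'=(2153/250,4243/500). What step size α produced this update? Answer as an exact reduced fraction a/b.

F_att = 1/4·(g−p) = 1/4·(-15,-19) = (-3.7500,-4.7500)
o1: d²=325 > ρ²=16 → inactive
o2: d²=10 ≤ ρ²=16; F_rep = 13·(-1,-3)/10² = (-0.1300,-0.3900)
F = F_att + ΣF_rep = (-3.8800,-5.1400)
Δp = p'−p = (-0.3880,-0.5140); α = Δx/Fx = (-97/250) / (-97/25) = 1/10
check: Δy/Fy = (-257/500) / (-257/50) = 1/10 ✓

α = 1/10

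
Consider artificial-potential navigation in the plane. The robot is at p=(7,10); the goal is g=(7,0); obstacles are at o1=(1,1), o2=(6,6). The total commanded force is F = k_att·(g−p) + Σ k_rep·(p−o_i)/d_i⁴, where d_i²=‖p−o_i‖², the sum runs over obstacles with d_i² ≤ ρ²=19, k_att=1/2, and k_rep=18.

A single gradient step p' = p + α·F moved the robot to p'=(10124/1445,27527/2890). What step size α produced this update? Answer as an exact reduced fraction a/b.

α = 1/10

F_att = 1/2·(g−p) = 1/2·(0,-10) = (0.0000,-5.0000)
o1: d²=117 > ρ²=19 → inactive
o2: d²=17 ≤ ρ²=19; F_rep = 18·(1,4)/17² = (0.0623,0.2491)
F = F_att + ΣF_rep = (0.0623,-4.7509)
Δp = p'−p = (0.0062,-0.4751); α = Δx/Fx = (9/1445) / (18/289) = 1/10
check: Δy/Fy = (-1373/2890) / (-1373/289) = 1/10 ✓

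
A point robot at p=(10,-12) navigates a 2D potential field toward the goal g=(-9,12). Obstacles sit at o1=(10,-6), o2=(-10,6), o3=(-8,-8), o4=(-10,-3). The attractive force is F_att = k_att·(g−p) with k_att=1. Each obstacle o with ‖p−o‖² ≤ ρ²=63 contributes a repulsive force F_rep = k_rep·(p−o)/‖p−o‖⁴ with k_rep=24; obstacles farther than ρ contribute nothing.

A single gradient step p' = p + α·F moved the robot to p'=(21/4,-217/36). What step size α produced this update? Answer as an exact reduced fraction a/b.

α = 1/4

F_att = 1·(g−p) = 1·(-19,24) = (-19.0000,24.0000)
o1: d²=36 ≤ ρ²=63; F_rep = 24·(0,-6)/36² = (0.0000,-0.1111)
o2: d²=724 > ρ²=63 → inactive
o3: d²=340 > ρ²=63 → inactive
o4: d²=481 > ρ²=63 → inactive
F = F_att + ΣF_rep = (-19.0000,23.8889)
Δp = p'−p = (-4.7500,5.9722); α = Δx/Fx = (-19/4) / (-19) = 1/4
check: Δy/Fy = (215/36) / (215/9) = 1/4 ✓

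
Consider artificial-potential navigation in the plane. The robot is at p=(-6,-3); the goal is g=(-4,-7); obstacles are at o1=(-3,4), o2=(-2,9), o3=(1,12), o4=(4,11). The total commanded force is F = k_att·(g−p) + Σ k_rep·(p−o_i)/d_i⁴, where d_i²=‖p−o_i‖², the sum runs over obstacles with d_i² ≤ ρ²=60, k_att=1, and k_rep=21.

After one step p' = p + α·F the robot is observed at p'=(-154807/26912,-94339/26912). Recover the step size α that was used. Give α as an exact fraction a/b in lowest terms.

F_att = 1·(g−p) = 1·(2,-4) = (2.0000,-4.0000)
o1: d²=58 ≤ ρ²=60; F_rep = 21·(-3,-7)/58² = (-0.0187,-0.0437)
o2: d²=160 > ρ²=60 → inactive
o3: d²=274 > ρ²=60 → inactive
o4: d²=296 > ρ²=60 → inactive
F = F_att + ΣF_rep = (1.9813,-4.0437)
Δp = p'−p = (0.2477,-0.5055); α = Δx/Fx = (6665/26912) / (6665/3364) = 1/8
check: Δy/Fy = (-13603/26912) / (-13603/3364) = 1/8 ✓

α = 1/8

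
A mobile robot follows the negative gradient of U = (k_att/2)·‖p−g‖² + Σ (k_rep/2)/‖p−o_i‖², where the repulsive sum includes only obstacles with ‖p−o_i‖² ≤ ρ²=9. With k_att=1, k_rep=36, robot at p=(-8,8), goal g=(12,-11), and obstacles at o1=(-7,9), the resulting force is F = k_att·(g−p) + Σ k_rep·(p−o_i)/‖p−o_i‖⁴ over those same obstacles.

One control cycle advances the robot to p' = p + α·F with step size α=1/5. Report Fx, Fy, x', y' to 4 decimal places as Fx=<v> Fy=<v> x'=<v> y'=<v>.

F_att = 1·(g−p) = 1·(20,-19) = (20.0000,-19.0000)
o1: d²=2 ≤ ρ²=9; F_rep = 36·(-1,-1)/2² = (-9.0000,-9.0000)
F = F_att + ΣF_rep = (11.0000,-28.0000)
p' = p + 1/5·F = (-5.8000,2.4000)

Fx=11.0000 Fy=-28.0000 x'=-5.8000 y'=2.4000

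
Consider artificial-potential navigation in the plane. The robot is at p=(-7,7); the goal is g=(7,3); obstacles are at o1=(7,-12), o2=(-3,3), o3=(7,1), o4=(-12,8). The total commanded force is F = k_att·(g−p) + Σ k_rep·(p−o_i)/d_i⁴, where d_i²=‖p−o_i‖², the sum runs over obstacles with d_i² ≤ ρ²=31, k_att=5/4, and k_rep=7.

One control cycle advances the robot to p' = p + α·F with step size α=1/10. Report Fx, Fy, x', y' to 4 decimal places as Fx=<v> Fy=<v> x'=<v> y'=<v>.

F_att = 5/4·(g−p) = 5/4·(14,-4) = (17.5000,-5.0000)
o1: d²=557 > ρ²=31 → inactive
o2: d²=32 > ρ²=31 → inactive
o3: d²=232 > ρ²=31 → inactive
o4: d²=26 ≤ ρ²=31; F_rep = 7·(5,-1)/26² = (0.0518,-0.0104)
F = F_att + ΣF_rep = (17.5518,-5.0104)
p' = p + 1/10·F = (-5.2448,6.4990)

Fx=17.5518 Fy=-5.0104 x'=-5.2448 y'=6.4990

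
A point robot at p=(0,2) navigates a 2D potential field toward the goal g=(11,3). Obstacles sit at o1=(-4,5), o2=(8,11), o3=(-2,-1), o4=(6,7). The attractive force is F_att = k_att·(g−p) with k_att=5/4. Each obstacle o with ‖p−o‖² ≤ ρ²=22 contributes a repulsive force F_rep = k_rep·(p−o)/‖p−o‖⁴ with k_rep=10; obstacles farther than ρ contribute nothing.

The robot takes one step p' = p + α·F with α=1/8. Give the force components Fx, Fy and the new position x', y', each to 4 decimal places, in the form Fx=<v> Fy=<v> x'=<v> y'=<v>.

Fx=13.8683 Fy=1.4275 x'=1.7335 y'=2.1784

F_att = 5/4·(g−p) = 5/4·(11,1) = (13.7500,1.2500)
o1: d²=25 > ρ²=22 → inactive
o2: d²=145 > ρ²=22 → inactive
o3: d²=13 ≤ ρ²=22; F_rep = 10·(2,3)/13² = (0.1183,0.1775)
o4: d²=61 > ρ²=22 → inactive
F = F_att + ΣF_rep = (13.8683,1.4275)
p' = p + 1/8·F = (1.7335,2.1784)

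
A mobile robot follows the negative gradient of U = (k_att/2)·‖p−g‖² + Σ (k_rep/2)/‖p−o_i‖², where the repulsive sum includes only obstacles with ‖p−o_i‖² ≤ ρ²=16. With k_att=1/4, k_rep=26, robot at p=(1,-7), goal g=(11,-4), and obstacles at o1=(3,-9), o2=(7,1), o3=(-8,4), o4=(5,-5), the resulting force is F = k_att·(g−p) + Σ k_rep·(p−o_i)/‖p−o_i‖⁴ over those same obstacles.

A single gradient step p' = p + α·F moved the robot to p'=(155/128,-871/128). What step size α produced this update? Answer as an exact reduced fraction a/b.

α = 1/8

F_att = 1/4·(g−p) = 1/4·(10,3) = (2.5000,0.7500)
o1: d²=8 ≤ ρ²=16; F_rep = 26·(-2,2)/8² = (-0.8125,0.8125)
o2: d²=100 > ρ²=16 → inactive
o3: d²=202 > ρ²=16 → inactive
o4: d²=20 > ρ²=16 → inactive
F = F_att + ΣF_rep = (1.6875,1.5625)
Δp = p'−p = (0.2109,0.1953); α = Δx/Fx = (27/128) / (27/16) = 1/8
check: Δy/Fy = (25/128) / (25/16) = 1/8 ✓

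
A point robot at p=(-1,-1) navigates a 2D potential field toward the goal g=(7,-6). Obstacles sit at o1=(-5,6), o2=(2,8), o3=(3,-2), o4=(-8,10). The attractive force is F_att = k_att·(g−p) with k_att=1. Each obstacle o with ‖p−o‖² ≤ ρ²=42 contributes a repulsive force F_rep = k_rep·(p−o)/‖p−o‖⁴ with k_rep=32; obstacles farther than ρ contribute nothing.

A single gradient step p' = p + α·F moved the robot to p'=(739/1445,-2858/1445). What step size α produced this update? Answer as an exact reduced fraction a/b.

α = 1/5

F_att = 1·(g−p) = 1·(8,-5) = (8.0000,-5.0000)
o1: d²=65 > ρ²=42 → inactive
o2: d²=90 > ρ²=42 → inactive
o3: d²=17 ≤ ρ²=42; F_rep = 32·(-4,1)/17² = (-0.4429,0.1107)
o4: d²=170 > ρ²=42 → inactive
F = F_att + ΣF_rep = (7.5571,-4.8893)
Δp = p'−p = (1.5114,-0.9779); α = Δx/Fx = (2184/1445) / (2184/289) = 1/5
check: Δy/Fy = (-1413/1445) / (-1413/289) = 1/5 ✓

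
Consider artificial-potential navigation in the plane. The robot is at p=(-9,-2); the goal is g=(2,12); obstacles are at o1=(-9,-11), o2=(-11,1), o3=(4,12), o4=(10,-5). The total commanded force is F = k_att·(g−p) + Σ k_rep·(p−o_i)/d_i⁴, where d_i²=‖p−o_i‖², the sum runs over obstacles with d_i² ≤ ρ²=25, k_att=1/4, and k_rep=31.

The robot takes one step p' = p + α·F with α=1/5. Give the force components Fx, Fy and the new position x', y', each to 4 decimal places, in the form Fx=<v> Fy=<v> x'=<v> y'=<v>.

F_att = 1/4·(g−p) = 1/4·(11,14) = (2.7500,3.5000)
o1: d²=81 > ρ²=25 → inactive
o2: d²=13 ≤ ρ²=25; F_rep = 31·(2,-3)/13² = (0.3669,-0.5503)
o3: d²=365 > ρ²=25 → inactive
o4: d²=370 > ρ²=25 → inactive
F = F_att + ΣF_rep = (3.1169,2.9497)
p' = p + 1/5·F = (-8.3766,-1.4101)

Fx=3.1169 Fy=2.9497 x'=-8.3766 y'=-1.4101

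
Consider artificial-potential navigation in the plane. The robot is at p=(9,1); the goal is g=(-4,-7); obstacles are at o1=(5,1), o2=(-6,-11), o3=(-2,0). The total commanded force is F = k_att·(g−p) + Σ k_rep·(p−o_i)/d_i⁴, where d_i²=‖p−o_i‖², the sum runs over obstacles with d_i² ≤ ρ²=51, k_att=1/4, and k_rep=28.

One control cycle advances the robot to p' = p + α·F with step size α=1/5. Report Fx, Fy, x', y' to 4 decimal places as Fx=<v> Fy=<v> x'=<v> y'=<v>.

F_att = 1/4·(g−p) = 1/4·(-13,-8) = (-3.2500,-2.0000)
o1: d²=16 ≤ ρ²=51; F_rep = 28·(4,0)/16² = (0.4375,0.0000)
o2: d²=369 > ρ²=51 → inactive
o3: d²=122 > ρ²=51 → inactive
F = F_att + ΣF_rep = (-2.8125,-2.0000)
p' = p + 1/5·F = (8.4375,0.6000)

Fx=-2.8125 Fy=-2.0000 x'=8.4375 y'=0.6000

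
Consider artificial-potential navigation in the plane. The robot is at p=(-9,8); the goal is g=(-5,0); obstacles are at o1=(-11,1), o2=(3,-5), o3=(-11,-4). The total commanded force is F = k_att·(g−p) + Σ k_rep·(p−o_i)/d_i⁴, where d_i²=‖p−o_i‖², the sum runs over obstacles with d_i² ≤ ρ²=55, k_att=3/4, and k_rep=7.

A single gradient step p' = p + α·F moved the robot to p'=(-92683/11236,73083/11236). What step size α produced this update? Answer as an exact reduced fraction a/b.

α = 1/4

F_att = 3/4·(g−p) = 3/4·(4,-8) = (3.0000,-6.0000)
o1: d²=53 ≤ ρ²=55; F_rep = 7·(2,7)/53² = (0.0050,0.0174)
o2: d²=313 > ρ²=55 → inactive
o3: d²=148 > ρ²=55 → inactive
F = F_att + ΣF_rep = (3.0050,-5.9826)
Δp = p'−p = (0.7512,-1.4956); α = Δx/Fx = (8441/11236) / (8441/2809) = 1/4
check: Δy/Fy = (-16805/11236) / (-16805/2809) = 1/4 ✓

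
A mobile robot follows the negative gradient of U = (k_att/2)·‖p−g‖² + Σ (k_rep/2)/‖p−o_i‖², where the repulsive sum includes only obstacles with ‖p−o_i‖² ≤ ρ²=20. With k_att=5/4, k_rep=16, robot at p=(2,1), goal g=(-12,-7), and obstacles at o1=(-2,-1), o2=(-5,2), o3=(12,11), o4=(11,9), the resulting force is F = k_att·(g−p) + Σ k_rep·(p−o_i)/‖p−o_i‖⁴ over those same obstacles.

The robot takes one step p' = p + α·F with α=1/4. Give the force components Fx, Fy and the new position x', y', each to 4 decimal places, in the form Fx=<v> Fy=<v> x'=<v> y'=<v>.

F_att = 5/4·(g−p) = 5/4·(-14,-8) = (-17.5000,-10.0000)
o1: d²=20 ≤ ρ²=20; F_rep = 16·(4,2)/20² = (0.1600,0.0800)
o2: d²=50 > ρ²=20 → inactive
o3: d²=200 > ρ²=20 → inactive
o4: d²=145 > ρ²=20 → inactive
F = F_att + ΣF_rep = (-17.3400,-9.9200)
p' = p + 1/4·F = (-2.3350,-1.4800)

Fx=-17.3400 Fy=-9.9200 x'=-2.3350 y'=-1.4800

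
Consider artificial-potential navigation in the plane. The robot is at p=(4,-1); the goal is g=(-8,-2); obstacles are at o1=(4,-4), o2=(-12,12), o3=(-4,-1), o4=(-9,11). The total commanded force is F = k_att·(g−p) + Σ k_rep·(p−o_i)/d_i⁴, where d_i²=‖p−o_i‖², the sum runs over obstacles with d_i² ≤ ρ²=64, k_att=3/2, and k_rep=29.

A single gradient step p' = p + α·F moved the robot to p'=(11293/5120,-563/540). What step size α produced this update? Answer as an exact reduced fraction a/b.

α = 1/10

F_att = 3/2·(g−p) = 3/2·(-12,-1) = (-18.0000,-1.5000)
o1: d²=9 ≤ ρ²=64; F_rep = 29·(0,3)/9² = (0.0000,1.0741)
o2: d²=425 > ρ²=64 → inactive
o3: d²=64 ≤ ρ²=64; F_rep = 29·(8,0)/64² = (0.0566,0.0000)
o4: d²=313 > ρ²=64 → inactive
F = F_att + ΣF_rep = (-17.9434,-0.4259)
Δp = p'−p = (-1.7943,-0.0426); α = Δx/Fx = (-9187/5120) / (-9187/512) = 1/10
check: Δy/Fy = (-23/540) / (-23/54) = 1/10 ✓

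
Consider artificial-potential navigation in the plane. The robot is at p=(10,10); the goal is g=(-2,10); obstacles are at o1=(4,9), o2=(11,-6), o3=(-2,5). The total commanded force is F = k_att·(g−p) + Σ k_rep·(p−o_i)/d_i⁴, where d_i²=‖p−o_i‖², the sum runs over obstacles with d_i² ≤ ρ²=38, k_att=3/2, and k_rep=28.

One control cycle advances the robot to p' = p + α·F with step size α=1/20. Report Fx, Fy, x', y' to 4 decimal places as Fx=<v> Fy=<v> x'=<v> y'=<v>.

F_att = 3/2·(g−p) = 3/2·(-12,0) = (-18.0000,0.0000)
o1: d²=37 ≤ ρ²=38; F_rep = 28·(6,1)/37² = (0.1227,0.0205)
o2: d²=257 > ρ²=38 → inactive
o3: d²=169 > ρ²=38 → inactive
F = F_att + ΣF_rep = (-17.8773,0.0205)
p' = p + 1/20·F = (9.1061,10.0010)

Fx=-17.8773 Fy=0.0205 x'=9.1061 y'=10.0010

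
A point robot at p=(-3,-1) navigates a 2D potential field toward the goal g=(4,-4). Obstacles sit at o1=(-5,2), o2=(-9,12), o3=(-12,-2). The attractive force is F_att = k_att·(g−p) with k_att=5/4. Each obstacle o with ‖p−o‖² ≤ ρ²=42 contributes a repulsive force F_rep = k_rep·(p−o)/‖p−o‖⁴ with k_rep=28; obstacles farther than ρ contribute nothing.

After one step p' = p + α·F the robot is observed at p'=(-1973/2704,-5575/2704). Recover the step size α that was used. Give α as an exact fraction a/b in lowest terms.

F_att = 5/4·(g−p) = 5/4·(7,-3) = (8.7500,-3.7500)
o1: d²=13 ≤ ρ²=42; F_rep = 28·(2,-3)/13² = (0.3314,-0.4970)
o2: d²=205 > ρ²=42 → inactive
o3: d²=82 > ρ²=42 → inactive
F = F_att + ΣF_rep = (9.0814,-4.2470)
Δp = p'−p = (2.2703,-1.0618); α = Δx/Fx = (6139/2704) / (6139/676) = 1/4
check: Δy/Fy = (-2871/2704) / (-2871/676) = 1/4 ✓

α = 1/4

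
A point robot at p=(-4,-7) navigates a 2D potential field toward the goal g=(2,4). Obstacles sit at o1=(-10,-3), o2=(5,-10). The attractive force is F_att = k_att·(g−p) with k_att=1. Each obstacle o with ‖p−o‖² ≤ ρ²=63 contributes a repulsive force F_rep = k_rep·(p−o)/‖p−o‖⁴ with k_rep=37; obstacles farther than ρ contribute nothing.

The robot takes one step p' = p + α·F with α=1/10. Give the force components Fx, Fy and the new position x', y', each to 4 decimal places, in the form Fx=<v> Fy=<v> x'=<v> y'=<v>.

Fx=6.0821 Fy=10.9453 x'=-3.3918 y'=-5.9055

F_att = 1·(g−p) = 1·(6,11) = (6.0000,11.0000)
o1: d²=52 ≤ ρ²=63; F_rep = 37·(6,-4)/52² = (0.0821,-0.0547)
o2: d²=90 > ρ²=63 → inactive
F = F_att + ΣF_rep = (6.0821,10.9453)
p' = p + 1/10·F = (-3.3918,-5.9055)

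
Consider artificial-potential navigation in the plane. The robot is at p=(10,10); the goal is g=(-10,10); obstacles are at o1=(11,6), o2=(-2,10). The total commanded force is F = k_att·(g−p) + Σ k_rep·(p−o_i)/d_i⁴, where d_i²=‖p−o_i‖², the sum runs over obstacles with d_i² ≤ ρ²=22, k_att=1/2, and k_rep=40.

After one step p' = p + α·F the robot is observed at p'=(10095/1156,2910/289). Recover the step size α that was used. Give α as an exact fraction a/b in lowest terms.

F_att = 1/2·(g−p) = 1/2·(-20,0) = (-10.0000,0.0000)
o1: d²=17 ≤ ρ²=22; F_rep = 40·(-1,4)/17² = (-0.1384,0.5536)
o2: d²=144 > ρ²=22 → inactive
F = F_att + ΣF_rep = (-10.1384,0.5536)
Δp = p'−p = (-1.2673,0.0692); α = Δx/Fx = (-1465/1156) / (-2930/289) = 1/8
check: Δy/Fy = (20/289) / (160/289) = 1/8 ✓

α = 1/8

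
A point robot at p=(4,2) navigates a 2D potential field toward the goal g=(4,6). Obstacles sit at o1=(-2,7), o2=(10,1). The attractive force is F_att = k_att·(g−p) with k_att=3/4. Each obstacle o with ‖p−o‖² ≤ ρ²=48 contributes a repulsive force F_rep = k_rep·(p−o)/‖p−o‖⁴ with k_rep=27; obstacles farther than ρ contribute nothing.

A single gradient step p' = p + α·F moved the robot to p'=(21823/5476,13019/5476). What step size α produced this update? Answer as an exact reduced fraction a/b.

F_att = 3/4·(g−p) = 3/4·(0,4) = (0.0000,3.0000)
o1: d²=61 > ρ²=48 → inactive
o2: d²=37 ≤ ρ²=48; F_rep = 27·(-6,1)/37² = (-0.1183,0.0197)
F = F_att + ΣF_rep = (-0.1183,3.0197)
Δp = p'−p = (-0.0148,0.3775); α = Δx/Fx = (-81/5476) / (-162/1369) = 1/8
check: Δy/Fy = (2067/5476) / (4134/1369) = 1/8 ✓

α = 1/8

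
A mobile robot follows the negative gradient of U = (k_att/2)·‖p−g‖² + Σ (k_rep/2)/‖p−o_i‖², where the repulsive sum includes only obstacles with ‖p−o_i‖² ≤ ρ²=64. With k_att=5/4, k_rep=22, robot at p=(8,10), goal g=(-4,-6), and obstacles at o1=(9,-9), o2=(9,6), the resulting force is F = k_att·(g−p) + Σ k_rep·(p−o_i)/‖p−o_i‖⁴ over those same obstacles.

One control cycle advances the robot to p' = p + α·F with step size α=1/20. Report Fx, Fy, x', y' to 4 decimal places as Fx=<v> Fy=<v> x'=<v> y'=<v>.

F_att = 5/4·(g−p) = 5/4·(-12,-16) = (-15.0000,-20.0000)
o1: d²=362 > ρ²=64 → inactive
o2: d²=17 ≤ ρ²=64; F_rep = 22·(-1,4)/17² = (-0.0761,0.3045)
F = F_att + ΣF_rep = (-15.0761,-19.6955)
p' = p + 1/20·F = (7.2462,9.0152)

Fx=-15.0761 Fy=-19.6955 x'=7.2462 y'=9.0152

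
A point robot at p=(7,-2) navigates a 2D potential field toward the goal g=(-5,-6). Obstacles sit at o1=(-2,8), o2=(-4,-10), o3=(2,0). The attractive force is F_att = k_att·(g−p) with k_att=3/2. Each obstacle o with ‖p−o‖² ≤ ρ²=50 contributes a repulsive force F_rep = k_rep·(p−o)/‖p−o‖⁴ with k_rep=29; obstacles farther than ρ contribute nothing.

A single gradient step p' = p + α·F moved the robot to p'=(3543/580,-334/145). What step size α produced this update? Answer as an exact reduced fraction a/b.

α = 1/20

F_att = 3/2·(g−p) = 3/2·(-12,-4) = (-18.0000,-6.0000)
o1: d²=181 > ρ²=50 → inactive
o2: d²=185 > ρ²=50 → inactive
o3: d²=29 ≤ ρ²=50; F_rep = 29·(5,-2)/29² = (0.1724,-0.0690)
F = F_att + ΣF_rep = (-17.8276,-6.0690)
Δp = p'−p = (-0.8914,-0.3034); α = Δx/Fx = (-517/580) / (-517/29) = 1/20
check: Δy/Fy = (-44/145) / (-176/29) = 1/20 ✓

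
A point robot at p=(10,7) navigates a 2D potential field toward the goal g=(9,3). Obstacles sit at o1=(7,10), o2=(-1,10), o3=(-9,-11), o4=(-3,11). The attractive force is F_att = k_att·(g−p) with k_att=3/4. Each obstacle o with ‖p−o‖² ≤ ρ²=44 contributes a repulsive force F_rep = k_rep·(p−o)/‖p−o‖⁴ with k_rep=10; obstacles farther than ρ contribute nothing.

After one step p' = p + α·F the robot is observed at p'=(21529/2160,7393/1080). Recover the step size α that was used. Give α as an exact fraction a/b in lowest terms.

α = 1/20

F_att = 3/4·(g−p) = 3/4·(-1,-4) = (-0.7500,-3.0000)
o1: d²=18 ≤ ρ²=44; F_rep = 10·(3,-3)/18² = (0.0926,-0.0926)
o2: d²=130 > ρ²=44 → inactive
o3: d²=685 > ρ²=44 → inactive
o4: d²=185 > ρ²=44 → inactive
F = F_att + ΣF_rep = (-0.6574,-3.0926)
Δp = p'−p = (-0.0329,-0.1546); α = Δx/Fx = (-71/2160) / (-71/108) = 1/20
check: Δy/Fy = (-167/1080) / (-167/54) = 1/20 ✓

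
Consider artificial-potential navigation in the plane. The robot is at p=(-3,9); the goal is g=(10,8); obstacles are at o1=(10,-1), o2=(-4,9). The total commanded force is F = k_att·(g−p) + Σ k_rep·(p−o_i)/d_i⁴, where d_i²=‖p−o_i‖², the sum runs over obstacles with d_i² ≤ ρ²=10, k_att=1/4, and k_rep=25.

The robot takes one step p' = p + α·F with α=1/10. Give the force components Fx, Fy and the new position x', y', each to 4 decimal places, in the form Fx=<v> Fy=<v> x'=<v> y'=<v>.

F_att = 1/4·(g−p) = 1/4·(13,-1) = (3.2500,-0.2500)
o1: d²=269 > ρ²=10 → inactive
o2: d²=1 ≤ ρ²=10; F_rep = 25·(1,0)/1² = (25.0000,0.0000)
F = F_att + ΣF_rep = (28.2500,-0.2500)
p' = p + 1/10·F = (-0.1750,8.9750)

Fx=28.2500 Fy=-0.2500 x'=-0.1750 y'=8.9750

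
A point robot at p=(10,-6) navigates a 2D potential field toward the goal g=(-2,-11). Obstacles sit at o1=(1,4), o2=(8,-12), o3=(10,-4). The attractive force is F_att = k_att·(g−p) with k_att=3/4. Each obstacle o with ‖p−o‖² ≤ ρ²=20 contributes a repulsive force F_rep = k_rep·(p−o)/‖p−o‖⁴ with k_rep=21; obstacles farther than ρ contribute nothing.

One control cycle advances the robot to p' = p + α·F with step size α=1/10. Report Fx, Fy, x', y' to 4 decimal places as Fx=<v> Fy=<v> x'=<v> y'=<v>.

F_att = 3/4·(g−p) = 3/4·(-12,-5) = (-9.0000,-3.7500)
o1: d²=181 > ρ²=20 → inactive
o2: d²=40 > ρ²=20 → inactive
o3: d²=4 ≤ ρ²=20; F_rep = 21·(0,-2)/4² = (0.0000,-2.6250)
F = F_att + ΣF_rep = (-9.0000,-6.3750)
p' = p + 1/10·F = (9.1000,-6.6375)

Fx=-9.0000 Fy=-6.3750 x'=9.1000 y'=-6.6375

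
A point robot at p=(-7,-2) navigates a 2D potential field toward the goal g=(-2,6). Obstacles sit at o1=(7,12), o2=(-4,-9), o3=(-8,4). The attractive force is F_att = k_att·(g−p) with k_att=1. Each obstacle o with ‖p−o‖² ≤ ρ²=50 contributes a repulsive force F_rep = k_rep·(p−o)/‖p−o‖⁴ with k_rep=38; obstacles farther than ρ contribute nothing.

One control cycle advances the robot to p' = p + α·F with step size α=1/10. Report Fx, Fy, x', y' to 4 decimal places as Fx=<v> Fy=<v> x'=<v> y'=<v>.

F_att = 1·(g−p) = 1·(5,8) = (5.0000,8.0000)
o1: d²=392 > ρ²=50 → inactive
o2: d²=58 > ρ²=50 → inactive
o3: d²=37 ≤ ρ²=50; F_rep = 38·(1,-6)/37² = (0.0278,-0.1665)
F = F_att + ΣF_rep = (5.0278,7.8335)
p' = p + 1/10·F = (-6.4972,-1.2167)

Fx=5.0278 Fy=7.8335 x'=-6.4972 y'=-1.2167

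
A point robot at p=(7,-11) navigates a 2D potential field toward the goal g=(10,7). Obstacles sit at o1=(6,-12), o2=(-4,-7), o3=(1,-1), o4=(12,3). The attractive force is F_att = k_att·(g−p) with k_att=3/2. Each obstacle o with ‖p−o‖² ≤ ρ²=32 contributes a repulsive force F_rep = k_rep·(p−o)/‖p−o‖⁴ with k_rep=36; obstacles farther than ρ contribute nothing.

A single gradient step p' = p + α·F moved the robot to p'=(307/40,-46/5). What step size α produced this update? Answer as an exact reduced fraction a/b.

F_att = 3/2·(g−p) = 3/2·(3,18) = (4.5000,27.0000)
o1: d²=2 ≤ ρ²=32; F_rep = 36·(1,1)/2² = (9.0000,9.0000)
o2: d²=137 > ρ²=32 → inactive
o3: d²=136 > ρ²=32 → inactive
o4: d²=221 > ρ²=32 → inactive
F = F_att + ΣF_rep = (13.5000,36.0000)
Δp = p'−p = (0.6750,1.8000); α = Δx/Fx = (27/40) / (27/2) = 1/20
check: Δy/Fy = (9/5) / (36) = 1/20 ✓

α = 1/20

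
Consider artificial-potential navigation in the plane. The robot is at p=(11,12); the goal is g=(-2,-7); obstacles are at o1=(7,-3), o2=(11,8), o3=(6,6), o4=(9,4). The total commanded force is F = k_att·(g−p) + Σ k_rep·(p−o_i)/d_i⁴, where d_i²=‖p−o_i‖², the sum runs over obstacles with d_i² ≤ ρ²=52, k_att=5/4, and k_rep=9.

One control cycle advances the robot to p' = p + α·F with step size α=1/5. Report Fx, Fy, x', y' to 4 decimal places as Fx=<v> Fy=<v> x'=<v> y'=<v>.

F_att = 5/4·(g−p) = 5/4·(-13,-19) = (-16.2500,-23.7500)
o1: d²=241 > ρ²=52 → inactive
o2: d²=16 ≤ ρ²=52; F_rep = 9·(0,4)/16² = (0.0000,0.1406)
o3: d²=61 > ρ²=52 → inactive
o4: d²=68 > ρ²=52 → inactive
F = F_att + ΣF_rep = (-16.2500,-23.6094)
p' = p + 1/5·F = (7.7500,7.2781)

Fx=-16.2500 Fy=-23.6094 x'=7.7500 y'=7.2781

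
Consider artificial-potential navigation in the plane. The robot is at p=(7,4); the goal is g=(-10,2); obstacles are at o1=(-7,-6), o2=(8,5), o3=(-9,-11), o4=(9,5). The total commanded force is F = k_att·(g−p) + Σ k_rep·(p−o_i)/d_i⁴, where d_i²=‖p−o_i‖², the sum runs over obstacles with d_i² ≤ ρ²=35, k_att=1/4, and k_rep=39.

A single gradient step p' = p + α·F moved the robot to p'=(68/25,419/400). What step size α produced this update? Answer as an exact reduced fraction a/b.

α = 1/4

F_att = 1/4·(g−p) = 1/4·(-17,-2) = (-4.2500,-0.5000)
o1: d²=296 > ρ²=35 → inactive
o2: d²=2 ≤ ρ²=35; F_rep = 39·(-1,-1)/2² = (-9.7500,-9.7500)
o3: d²=481 > ρ²=35 → inactive
o4: d²=5 ≤ ρ²=35; F_rep = 39·(-2,-1)/5² = (-3.1200,-1.5600)
F = F_att + ΣF_rep = (-17.1200,-11.8100)
Δp = p'−p = (-4.2800,-2.9525); α = Δx/Fx = (-107/25) / (-428/25) = 1/4
check: Δy/Fy = (-1181/400) / (-1181/100) = 1/4 ✓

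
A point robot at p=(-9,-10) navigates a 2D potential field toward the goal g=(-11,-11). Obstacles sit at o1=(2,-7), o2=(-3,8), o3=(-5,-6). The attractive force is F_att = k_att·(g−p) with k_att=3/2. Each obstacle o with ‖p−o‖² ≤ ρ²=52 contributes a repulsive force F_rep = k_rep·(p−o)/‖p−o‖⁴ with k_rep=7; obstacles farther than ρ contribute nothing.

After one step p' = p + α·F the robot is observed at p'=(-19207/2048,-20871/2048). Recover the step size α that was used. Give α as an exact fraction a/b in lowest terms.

α = 1/8

F_att = 3/2·(g−p) = 3/2·(-2,-1) = (-3.0000,-1.5000)
o1: d²=130 > ρ²=52 → inactive
o2: d²=360 > ρ²=52 → inactive
o3: d²=32 ≤ ρ²=52; F_rep = 7·(-4,-4)/32² = (-0.0273,-0.0273)
F = F_att + ΣF_rep = (-3.0273,-1.5273)
Δp = p'−p = (-0.3784,-0.1909); α = Δx/Fx = (-775/2048) / (-775/256) = 1/8
check: Δy/Fy = (-391/2048) / (-391/256) = 1/8 ✓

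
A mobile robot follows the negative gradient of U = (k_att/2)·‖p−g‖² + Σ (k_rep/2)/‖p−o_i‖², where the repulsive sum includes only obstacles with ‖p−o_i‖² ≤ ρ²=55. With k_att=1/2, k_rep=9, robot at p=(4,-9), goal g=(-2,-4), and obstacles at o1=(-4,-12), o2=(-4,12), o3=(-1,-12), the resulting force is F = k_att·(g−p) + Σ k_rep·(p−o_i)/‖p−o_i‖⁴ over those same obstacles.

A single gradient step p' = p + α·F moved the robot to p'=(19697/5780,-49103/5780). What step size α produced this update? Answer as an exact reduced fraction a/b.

F_att = 1/2·(g−p) = 1/2·(-6,5) = (-3.0000,2.5000)
o1: d²=73 > ρ²=55 → inactive
o2: d²=505 > ρ²=55 → inactive
o3: d²=34 ≤ ρ²=55; F_rep = 9·(5,3)/34² = (0.0389,0.0234)
F = F_att + ΣF_rep = (-2.9611,2.5234)
Δp = p'−p = (-0.5922,0.5047); α = Δx/Fx = (-3423/5780) / (-3423/1156) = 1/5
check: Δy/Fy = (2917/5780) / (2917/1156) = 1/5 ✓

α = 1/5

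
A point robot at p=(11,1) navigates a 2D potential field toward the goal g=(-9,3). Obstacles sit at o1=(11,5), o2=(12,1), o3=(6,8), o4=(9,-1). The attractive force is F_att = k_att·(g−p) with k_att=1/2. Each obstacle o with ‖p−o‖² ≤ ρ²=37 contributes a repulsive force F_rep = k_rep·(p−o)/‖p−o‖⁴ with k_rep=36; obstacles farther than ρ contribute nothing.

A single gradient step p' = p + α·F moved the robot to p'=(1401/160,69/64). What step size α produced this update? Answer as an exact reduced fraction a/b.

F_att = 1/2·(g−p) = 1/2·(-20,2) = (-10.0000,1.0000)
o1: d²=16 ≤ ρ²=37; F_rep = 36·(0,-4)/16² = (0.0000,-0.5625)
o2: d²=1 ≤ ρ²=37; F_rep = 36·(-1,0)/1² = (-36.0000,0.0000)
o3: d²=74 > ρ²=37 → inactive
o4: d²=8 ≤ ρ²=37; F_rep = 36·(2,2)/8² = (1.1250,1.1250)
F = F_att + ΣF_rep = (-44.8750,1.5625)
Δp = p'−p = (-2.2437,0.0781); α = Δx/Fx = (-359/160) / (-359/8) = 1/20
check: Δy/Fy = (5/64) / (25/16) = 1/20 ✓

α = 1/20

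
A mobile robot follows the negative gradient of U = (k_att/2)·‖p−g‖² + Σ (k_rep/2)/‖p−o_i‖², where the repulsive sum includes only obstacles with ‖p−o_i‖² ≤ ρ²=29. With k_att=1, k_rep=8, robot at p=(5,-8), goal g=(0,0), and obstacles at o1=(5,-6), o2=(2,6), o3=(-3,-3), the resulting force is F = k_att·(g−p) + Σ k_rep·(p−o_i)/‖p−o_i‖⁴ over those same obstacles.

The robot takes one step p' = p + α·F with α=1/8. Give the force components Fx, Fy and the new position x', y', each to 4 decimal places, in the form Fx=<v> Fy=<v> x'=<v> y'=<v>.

F_att = 1·(g−p) = 1·(-5,8) = (-5.0000,8.0000)
o1: d²=4 ≤ ρ²=29; F_rep = 8·(0,-2)/4² = (0.0000,-1.0000)
o2: d²=205 > ρ²=29 → inactive
o3: d²=89 > ρ²=29 → inactive
F = F_att + ΣF_rep = (-5.0000,7.0000)
p' = p + 1/8·F = (4.3750,-7.1250)

Fx=-5.0000 Fy=7.0000 x'=4.3750 y'=-7.1250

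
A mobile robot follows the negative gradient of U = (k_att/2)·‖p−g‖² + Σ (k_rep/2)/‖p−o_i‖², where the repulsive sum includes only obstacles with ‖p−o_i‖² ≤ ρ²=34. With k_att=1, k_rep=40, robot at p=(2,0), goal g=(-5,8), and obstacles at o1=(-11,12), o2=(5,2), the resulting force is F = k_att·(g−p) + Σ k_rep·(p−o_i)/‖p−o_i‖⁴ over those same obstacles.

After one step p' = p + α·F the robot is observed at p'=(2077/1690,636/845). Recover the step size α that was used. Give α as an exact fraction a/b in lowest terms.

F_att = 1·(g−p) = 1·(-7,8) = (-7.0000,8.0000)
o1: d²=313 > ρ²=34 → inactive
o2: d²=13 ≤ ρ²=34; F_rep = 40·(-3,-2)/13² = (-0.7101,-0.4734)
F = F_att + ΣF_rep = (-7.7101,7.5266)
Δp = p'−p = (-0.7710,0.7527); α = Δx/Fx = (-1303/1690) / (-1303/169) = 1/10
check: Δy/Fy = (636/845) / (1272/169) = 1/10 ✓

α = 1/10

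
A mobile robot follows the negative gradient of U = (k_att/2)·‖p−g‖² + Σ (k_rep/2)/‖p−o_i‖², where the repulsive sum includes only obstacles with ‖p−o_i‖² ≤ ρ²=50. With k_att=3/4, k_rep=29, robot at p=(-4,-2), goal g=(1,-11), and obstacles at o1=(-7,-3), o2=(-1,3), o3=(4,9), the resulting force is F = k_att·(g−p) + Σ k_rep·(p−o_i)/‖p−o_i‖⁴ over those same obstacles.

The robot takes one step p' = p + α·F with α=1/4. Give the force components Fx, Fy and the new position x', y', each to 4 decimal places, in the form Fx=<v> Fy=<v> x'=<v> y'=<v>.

F_att = 3/4·(g−p) = 3/4·(5,-9) = (3.7500,-6.7500)
o1: d²=10 ≤ ρ²=50; F_rep = 29·(3,1)/10² = (0.8700,0.2900)
o2: d²=34 ≤ ρ²=50; F_rep = 29·(-3,-5)/34² = (-0.0753,-0.1254)
o3: d²=185 > ρ²=50 → inactive
F = F_att + ΣF_rep = (4.5447,-6.5854)
p' = p + 1/4·F = (-2.8638,-3.6464)

Fx=4.5447 Fy=-6.5854 x'=-2.8638 y'=-3.6464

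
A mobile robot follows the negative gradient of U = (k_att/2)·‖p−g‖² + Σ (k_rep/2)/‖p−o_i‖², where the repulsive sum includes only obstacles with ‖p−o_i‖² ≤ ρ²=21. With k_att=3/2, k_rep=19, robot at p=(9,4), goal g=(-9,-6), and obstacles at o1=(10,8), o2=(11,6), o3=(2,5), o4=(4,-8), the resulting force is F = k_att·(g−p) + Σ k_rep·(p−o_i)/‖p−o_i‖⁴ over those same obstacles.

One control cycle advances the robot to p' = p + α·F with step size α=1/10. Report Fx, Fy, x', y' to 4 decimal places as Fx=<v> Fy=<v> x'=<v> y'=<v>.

Fx=-27.6595 Fy=-15.8567 x'=6.2341 y'=2.4143

F_att = 3/2·(g−p) = 3/2·(-18,-10) = (-27.0000,-15.0000)
o1: d²=17 ≤ ρ²=21; F_rep = 19·(-1,-4)/17² = (-0.0657,-0.2630)
o2: d²=8 ≤ ρ²=21; F_rep = 19·(-2,-2)/8² = (-0.5938,-0.5938)
o3: d²=50 > ρ²=21 → inactive
o4: d²=169 > ρ²=21 → inactive
F = F_att + ΣF_rep = (-27.6595,-15.8567)
p' = p + 1/10·F = (6.2341,2.4143)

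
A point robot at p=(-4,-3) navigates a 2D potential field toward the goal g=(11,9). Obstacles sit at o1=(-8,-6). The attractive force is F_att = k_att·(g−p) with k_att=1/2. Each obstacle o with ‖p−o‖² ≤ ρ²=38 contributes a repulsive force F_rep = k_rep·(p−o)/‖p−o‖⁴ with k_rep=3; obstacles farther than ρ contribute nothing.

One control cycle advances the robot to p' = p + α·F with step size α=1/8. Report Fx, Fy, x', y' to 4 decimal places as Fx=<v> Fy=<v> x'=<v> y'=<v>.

Fx=7.5192 Fy=6.0144 x'=-3.0601 y'=-2.2482

F_att = 1/2·(g−p) = 1/2·(15,12) = (7.5000,6.0000)
o1: d²=25 ≤ ρ²=38; F_rep = 3·(4,3)/25² = (0.0192,0.0144)
F = F_att + ΣF_rep = (7.5192,6.0144)
p' = p + 1/8·F = (-3.0601,-2.2482)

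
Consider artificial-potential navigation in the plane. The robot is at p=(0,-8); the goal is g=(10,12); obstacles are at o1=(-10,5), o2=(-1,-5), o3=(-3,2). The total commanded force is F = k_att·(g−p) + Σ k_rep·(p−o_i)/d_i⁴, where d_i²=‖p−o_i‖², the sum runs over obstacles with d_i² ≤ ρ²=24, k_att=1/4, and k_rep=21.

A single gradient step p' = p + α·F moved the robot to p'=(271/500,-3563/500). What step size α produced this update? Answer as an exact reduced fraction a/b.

α = 1/5

F_att = 1/4·(g−p) = 1/4·(10,20) = (2.5000,5.0000)
o1: d²=269 > ρ²=24 → inactive
o2: d²=10 ≤ ρ²=24; F_rep = 21·(1,-3)/10² = (0.2100,-0.6300)
o3: d²=109 > ρ²=24 → inactive
F = F_att + ΣF_rep = (2.7100,4.3700)
Δp = p'−p = (0.5420,0.8740); α = Δx/Fx = (271/500) / (271/100) = 1/5
check: Δy/Fy = (437/500) / (437/100) = 1/5 ✓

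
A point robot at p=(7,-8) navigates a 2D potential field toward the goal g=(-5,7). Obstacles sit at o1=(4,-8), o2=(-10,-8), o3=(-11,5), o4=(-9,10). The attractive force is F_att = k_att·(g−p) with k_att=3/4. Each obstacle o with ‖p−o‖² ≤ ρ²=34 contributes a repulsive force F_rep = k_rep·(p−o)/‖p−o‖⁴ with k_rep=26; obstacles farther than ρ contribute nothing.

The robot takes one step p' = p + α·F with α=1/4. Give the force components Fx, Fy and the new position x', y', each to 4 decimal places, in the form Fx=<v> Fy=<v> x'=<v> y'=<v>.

F_att = 3/4·(g−p) = 3/4·(-12,15) = (-9.0000,11.2500)
o1: d²=9 ≤ ρ²=34; F_rep = 26·(3,0)/9² = (0.9630,0.0000)
o2: d²=289 > ρ²=34 → inactive
o3: d²=493 > ρ²=34 → inactive
o4: d²=580 > ρ²=34 → inactive
F = F_att + ΣF_rep = (-8.0370,11.2500)
p' = p + 1/4·F = (4.9907,-5.1875)

Fx=-8.0370 Fy=11.2500 x'=4.9907 y'=-5.1875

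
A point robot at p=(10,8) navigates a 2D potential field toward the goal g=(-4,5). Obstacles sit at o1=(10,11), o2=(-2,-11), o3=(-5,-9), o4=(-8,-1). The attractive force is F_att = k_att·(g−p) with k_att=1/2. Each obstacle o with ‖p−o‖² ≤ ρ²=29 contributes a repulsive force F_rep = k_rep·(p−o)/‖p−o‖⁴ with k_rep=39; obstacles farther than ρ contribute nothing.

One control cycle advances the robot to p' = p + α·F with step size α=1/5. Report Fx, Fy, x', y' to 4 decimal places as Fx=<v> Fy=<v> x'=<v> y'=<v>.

Fx=-7.0000 Fy=-2.9444 x'=8.6000 y'=7.4111

F_att = 1/2·(g−p) = 1/2·(-14,-3) = (-7.0000,-1.5000)
o1: d²=9 ≤ ρ²=29; F_rep = 39·(0,-3)/9² = (0.0000,-1.4444)
o2: d²=505 > ρ²=29 → inactive
o3: d²=514 > ρ²=29 → inactive
o4: d²=405 > ρ²=29 → inactive
F = F_att + ΣF_rep = (-7.0000,-2.9444)
p' = p + 1/5·F = (8.6000,7.4111)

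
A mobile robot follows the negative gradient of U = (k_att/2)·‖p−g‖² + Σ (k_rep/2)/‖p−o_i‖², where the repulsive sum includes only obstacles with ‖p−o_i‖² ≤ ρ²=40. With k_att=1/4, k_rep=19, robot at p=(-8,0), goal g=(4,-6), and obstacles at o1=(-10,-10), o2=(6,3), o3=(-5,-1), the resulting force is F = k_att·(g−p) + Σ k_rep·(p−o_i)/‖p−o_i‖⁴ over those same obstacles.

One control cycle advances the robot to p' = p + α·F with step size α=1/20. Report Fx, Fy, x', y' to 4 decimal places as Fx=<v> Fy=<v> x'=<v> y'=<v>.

F_att = 1/4·(g−p) = 1/4·(12,-6) = (3.0000,-1.5000)
o1: d²=104 > ρ²=40 → inactive
o2: d²=205 > ρ²=40 → inactive
o3: d²=10 ≤ ρ²=40; F_rep = 19·(-3,1)/10² = (-0.5700,0.1900)
F = F_att + ΣF_rep = (2.4300,-1.3100)
p' = p + 1/20·F = (-7.8785,-0.0655)

Fx=2.4300 Fy=-1.3100 x'=-7.8785 y'=-0.0655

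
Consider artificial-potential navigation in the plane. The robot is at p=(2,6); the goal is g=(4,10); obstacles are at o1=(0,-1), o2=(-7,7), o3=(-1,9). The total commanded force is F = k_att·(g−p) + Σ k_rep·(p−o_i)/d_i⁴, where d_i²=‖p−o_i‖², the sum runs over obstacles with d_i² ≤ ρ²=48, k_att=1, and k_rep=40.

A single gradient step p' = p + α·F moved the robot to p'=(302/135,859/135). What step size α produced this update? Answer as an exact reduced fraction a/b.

α = 1/10

F_att = 1·(g−p) = 1·(2,4) = (2.0000,4.0000)
o1: d²=53 > ρ²=48 → inactive
o2: d²=82 > ρ²=48 → inactive
o3: d²=18 ≤ ρ²=48; F_rep = 40·(3,-3)/18² = (0.3704,-0.3704)
F = F_att + ΣF_rep = (2.3704,3.6296)
Δp = p'−p = (0.2370,0.3630); α = Δx/Fx = (32/135) / (64/27) = 1/10
check: Δy/Fy = (49/135) / (98/27) = 1/10 ✓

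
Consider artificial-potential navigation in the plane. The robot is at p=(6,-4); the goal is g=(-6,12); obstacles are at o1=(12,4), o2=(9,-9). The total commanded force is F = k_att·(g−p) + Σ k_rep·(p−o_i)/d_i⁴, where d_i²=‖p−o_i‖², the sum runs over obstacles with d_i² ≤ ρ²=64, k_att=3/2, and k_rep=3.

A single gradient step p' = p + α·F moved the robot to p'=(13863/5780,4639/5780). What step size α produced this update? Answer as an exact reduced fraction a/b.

α = 1/5

F_att = 3/2·(g−p) = 3/2·(-12,16) = (-18.0000,24.0000)
o1: d²=100 > ρ²=64 → inactive
o2: d²=34 ≤ ρ²=64; F_rep = 3·(-3,5)/34² = (-0.0078,0.0130)
F = F_att + ΣF_rep = (-18.0078,24.0130)
Δp = p'−p = (-3.6016,4.8026); α = Δx/Fx = (-20817/5780) / (-20817/1156) = 1/5
check: Δy/Fy = (27759/5780) / (27759/1156) = 1/5 ✓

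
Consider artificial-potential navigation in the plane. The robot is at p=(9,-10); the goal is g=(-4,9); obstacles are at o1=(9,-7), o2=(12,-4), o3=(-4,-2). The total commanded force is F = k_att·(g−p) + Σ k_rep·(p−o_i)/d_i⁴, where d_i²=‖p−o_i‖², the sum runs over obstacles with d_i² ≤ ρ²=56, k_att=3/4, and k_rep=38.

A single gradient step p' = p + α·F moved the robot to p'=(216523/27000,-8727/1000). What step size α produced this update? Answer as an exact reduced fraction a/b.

F_att = 3/4·(g−p) = 3/4·(-13,19) = (-9.7500,14.2500)
o1: d²=9 ≤ ρ²=56; F_rep = 38·(0,-3)/9² = (0.0000,-1.4074)
o2: d²=45 ≤ ρ²=56; F_rep = 38·(-3,-6)/45² = (-0.0563,-0.1126)
o3: d²=233 > ρ²=56 → inactive
F = F_att + ΣF_rep = (-9.8063,12.7300)
Δp = p'−p = (-0.9806,1.2730); α = Δx/Fx = (-26477/27000) / (-26477/2700) = 1/10
check: Δy/Fy = (1273/1000) / (1273/100) = 1/10 ✓

α = 1/10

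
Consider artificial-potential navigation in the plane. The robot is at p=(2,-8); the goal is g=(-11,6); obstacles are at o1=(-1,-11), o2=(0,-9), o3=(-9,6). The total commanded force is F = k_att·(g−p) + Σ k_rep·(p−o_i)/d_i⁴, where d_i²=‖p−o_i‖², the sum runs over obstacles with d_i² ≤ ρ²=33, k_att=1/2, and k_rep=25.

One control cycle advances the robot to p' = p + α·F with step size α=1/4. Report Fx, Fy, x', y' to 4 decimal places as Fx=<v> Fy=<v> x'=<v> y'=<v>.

Fx=-4.2685 Fy=8.2315 x'=0.9329 y'=-5.9421

F_att = 1/2·(g−p) = 1/2·(-13,14) = (-6.5000,7.0000)
o1: d²=18 ≤ ρ²=33; F_rep = 25·(3,3)/18² = (0.2315,0.2315)
o2: d²=5 ≤ ρ²=33; F_rep = 25·(2,1)/5² = (2.0000,1.0000)
o3: d²=317 > ρ²=33 → inactive
F = F_att + ΣF_rep = (-4.2685,8.2315)
p' = p + 1/4·F = (0.9329,-5.9421)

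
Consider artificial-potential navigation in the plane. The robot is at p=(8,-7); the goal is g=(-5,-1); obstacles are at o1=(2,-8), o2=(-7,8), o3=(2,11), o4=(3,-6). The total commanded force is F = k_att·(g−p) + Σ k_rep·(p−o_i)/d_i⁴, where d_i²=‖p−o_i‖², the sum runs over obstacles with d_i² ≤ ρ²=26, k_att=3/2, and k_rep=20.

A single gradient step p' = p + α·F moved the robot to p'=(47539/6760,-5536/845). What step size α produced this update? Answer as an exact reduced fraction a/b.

F_att = 3/2·(g−p) = 3/2·(-13,6) = (-19.5000,9.0000)
o1: d²=37 > ρ²=26 → inactive
o2: d²=450 > ρ²=26 → inactive
o3: d²=360 > ρ²=26 → inactive
o4: d²=26 ≤ ρ²=26; F_rep = 20·(5,-1)/26² = (0.1479,-0.0296)
F = F_att + ΣF_rep = (-19.3521,8.9704)
Δp = p'−p = (-0.9676,0.4485); α = Δx/Fx = (-6541/6760) / (-6541/338) = 1/20
check: Δy/Fy = (379/845) / (1516/169) = 1/20 ✓

α = 1/20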